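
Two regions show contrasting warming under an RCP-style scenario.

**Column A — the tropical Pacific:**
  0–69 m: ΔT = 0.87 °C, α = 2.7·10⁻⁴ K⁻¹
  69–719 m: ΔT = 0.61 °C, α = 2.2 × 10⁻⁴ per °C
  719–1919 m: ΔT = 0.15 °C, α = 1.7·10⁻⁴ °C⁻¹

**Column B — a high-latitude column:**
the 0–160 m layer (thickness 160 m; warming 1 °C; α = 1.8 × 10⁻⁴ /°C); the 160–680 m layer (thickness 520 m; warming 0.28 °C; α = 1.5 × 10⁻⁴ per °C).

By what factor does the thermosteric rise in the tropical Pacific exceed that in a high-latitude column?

2.65

A Layer 1: 2.7×10⁻⁴ × 69 × 0.87 = 0.0162081 m
A Layer 2: 2.2×10⁻⁴ × 0.61 × 650 = 0.08723 m
A Layer 3: 0.15 × 1200 × 1.7×10⁻⁴ = 0.03060 m
A total: 0.1340381 m
B 160 × 1.8×10⁻⁴ × 1 = 0.02880 m
B 1.5×10⁻⁴ × 0.28 × 520 = 0.02184 m
B total: 0.05064 m
Ratio: 0.1340381 / 0.05064 ≈ 2.647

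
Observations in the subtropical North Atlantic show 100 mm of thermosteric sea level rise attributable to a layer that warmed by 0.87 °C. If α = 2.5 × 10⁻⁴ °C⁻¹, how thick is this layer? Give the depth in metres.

about 460 m

H = Δh/(αΔT) = 0.1 / (2.5×10⁻⁴ × 0.87) ≈ 459.8 m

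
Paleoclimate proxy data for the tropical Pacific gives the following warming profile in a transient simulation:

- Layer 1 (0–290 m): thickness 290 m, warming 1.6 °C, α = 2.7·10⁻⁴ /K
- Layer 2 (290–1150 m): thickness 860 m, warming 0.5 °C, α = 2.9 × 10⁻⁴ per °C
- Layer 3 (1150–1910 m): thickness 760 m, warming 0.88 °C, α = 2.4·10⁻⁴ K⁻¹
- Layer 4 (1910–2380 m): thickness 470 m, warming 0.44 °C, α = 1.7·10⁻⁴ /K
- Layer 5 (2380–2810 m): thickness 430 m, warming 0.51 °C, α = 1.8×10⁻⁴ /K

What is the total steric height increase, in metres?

290 × 1.6 × 2.7×10⁻⁴ = 0.12528 m
2.9×10⁻⁴ × 0.5 × 860 = 0.12470 m
Layer 3: 2.4×10⁻⁴ × 0.88 × 760 = 0.160512 m
Layer 4: 1.7×10⁻⁴ × 0.44 × 470 = 0.035156 m
2380–2810 m: 1.8×10⁻⁴ × 430 × 0.51 = 0.039474 m
Δh = 0.12528 + 0.12470 + 0.160512 + 0.035156 + 0.039474 = 0.485122 m ≈ 0.485 m

Δh = 0.485 m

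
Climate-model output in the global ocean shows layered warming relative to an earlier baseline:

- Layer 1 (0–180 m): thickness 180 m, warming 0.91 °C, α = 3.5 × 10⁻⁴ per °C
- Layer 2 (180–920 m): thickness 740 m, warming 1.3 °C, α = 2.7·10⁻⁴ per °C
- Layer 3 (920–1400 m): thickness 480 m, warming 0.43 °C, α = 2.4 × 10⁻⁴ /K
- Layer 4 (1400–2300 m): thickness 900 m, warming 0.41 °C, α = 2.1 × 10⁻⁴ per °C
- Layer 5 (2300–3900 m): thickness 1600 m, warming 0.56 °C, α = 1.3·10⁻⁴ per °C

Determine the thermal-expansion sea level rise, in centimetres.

Δh ≈ 56.1 cm

0–180 m: 0.91 × 180 × 3.5×10⁻⁴ = 0.05733 m
Layer 2: 740 × 2.7×10⁻⁴ × 1.3 = 0.25974 m
Layer 3: 2.4×10⁻⁴ × 480 × 0.43 = 0.049536 m
900 × 2.1×10⁻⁴ × 0.41 = 0.07749 m
2300–3900 m: 1600 × 0.56 × 1.3×10⁻⁴ = 0.11648 m
Δh = 0.05733 + 0.25974 + 0.049536 + 0.07749 + 0.11648 = 0.560576 m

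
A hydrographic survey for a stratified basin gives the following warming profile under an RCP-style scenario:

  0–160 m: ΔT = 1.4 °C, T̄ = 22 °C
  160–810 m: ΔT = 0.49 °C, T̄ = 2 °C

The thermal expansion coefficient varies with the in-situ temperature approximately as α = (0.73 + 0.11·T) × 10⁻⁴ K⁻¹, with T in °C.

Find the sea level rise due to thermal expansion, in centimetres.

Δh = 10 cm

Layer 1: α = (0.73 + 0.11×22)×10⁻⁴ = 3.15×10⁻⁴ K⁻¹
Layer 2: α = (0.73 + 0.11×2)×10⁻⁴ = 0.95×10⁻⁴ K⁻¹
3.15×10⁻⁴ × 160 × 1.4 = 0.07056 m
0.95×10⁻⁴ × 650 × 0.49 = 0.0302575 m
Δh = 0.07056 + 0.0302575 = 0.1008175 m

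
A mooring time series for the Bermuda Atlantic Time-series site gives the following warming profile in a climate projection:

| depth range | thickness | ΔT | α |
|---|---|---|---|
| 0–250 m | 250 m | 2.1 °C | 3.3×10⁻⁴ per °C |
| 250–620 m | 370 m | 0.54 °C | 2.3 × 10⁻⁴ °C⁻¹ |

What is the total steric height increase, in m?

Layer 1: 2.1 × 3.3×10⁻⁴ × 250 = 0.17325 m
Layer 2: 2.3×10⁻⁴ × 0.54 × 370 = 0.045954 m
Δh = 0.17325 + 0.045954 = 0.219204 m

about 0.22 m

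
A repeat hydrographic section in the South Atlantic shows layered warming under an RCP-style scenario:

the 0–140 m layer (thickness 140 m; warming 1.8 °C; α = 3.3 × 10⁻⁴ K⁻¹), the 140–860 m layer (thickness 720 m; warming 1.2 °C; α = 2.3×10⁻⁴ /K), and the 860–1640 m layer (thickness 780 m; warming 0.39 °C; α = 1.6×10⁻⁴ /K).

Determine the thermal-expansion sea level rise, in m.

0.331 m

0–140 m: 1.8 × 3.3×10⁻⁴ × 140 = 0.08316 m
1.2 × 720 × 2.3×10⁻⁴ = 0.19872 m
Layer 3: 1.6×10⁻⁴ × 0.39 × 780 = 0.048672 m
Δh = 0.08316 + 0.19872 + 0.048672 = 0.330552 m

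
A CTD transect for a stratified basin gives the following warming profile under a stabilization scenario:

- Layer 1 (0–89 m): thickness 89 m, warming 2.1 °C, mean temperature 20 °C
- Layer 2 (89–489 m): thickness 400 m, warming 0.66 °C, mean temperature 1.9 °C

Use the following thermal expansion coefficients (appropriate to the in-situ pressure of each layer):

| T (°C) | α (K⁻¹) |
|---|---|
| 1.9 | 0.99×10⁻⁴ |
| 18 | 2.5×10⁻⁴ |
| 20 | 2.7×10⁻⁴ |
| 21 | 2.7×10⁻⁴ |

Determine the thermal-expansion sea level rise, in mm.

Layer 1 at 20 °C → α = 2.7×10⁻⁴ K⁻¹
Layer 2 at 1.9 °C → α = 0.99×10⁻⁴ K⁻¹
Layer 1: 2.1 × 2.7×10⁻⁴ × 89 = 0.050463 m
Layer 2: 0.66 × 400 × 0.99×10⁻⁴ = 0.026136 m
Δh = 0.050463 + 0.026136 = 0.076599 m

Δh = 76.6 mm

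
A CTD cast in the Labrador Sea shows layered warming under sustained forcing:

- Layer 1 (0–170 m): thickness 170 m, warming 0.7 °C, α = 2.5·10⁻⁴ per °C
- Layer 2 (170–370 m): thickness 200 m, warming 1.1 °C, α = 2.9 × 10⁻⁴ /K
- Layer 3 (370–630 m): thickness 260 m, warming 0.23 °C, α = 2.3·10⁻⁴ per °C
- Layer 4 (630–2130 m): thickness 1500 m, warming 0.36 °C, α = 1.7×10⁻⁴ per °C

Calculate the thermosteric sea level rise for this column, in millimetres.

0–170 m: 2.5×10⁻⁴ × 0.7 × 170 = 0.02975 m
170–370 m: 2.9×10⁻⁴ × 200 × 1.1 = 0.06380 m
Layer 3: 260 × 2.3×10⁻⁴ × 0.23 = 0.013754 m
Layer 4: 1500 × 1.7×10⁻⁴ × 0.36 = 0.09180 m
Δh = 0.02975 + 0.06380 + 0.013754 + 0.09180 = 0.199104 m ≈ 199 mm

Δh = 199 mm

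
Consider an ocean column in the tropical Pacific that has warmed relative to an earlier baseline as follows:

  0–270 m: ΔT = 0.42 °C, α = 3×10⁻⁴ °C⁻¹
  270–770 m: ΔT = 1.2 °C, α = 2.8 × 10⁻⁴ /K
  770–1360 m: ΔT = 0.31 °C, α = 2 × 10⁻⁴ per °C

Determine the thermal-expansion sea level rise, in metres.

0–270 m: 3×10⁻⁴ × 270 × 0.42 = 0.03402 m
270–770 m: 1.2 × 2.8×10⁻⁴ × 500 = 0.16800 m
770–1360 m: 590 × 2×10⁻⁴ × 0.31 = 0.03658 m
Δh = 0.03402 + 0.16800 + 0.03658 = 0.23860 m

Δh ≈ 0.24 m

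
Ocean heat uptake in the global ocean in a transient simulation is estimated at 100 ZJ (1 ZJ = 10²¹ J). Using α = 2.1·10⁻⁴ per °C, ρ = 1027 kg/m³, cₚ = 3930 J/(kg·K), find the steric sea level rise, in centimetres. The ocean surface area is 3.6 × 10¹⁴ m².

Per unit area: Q = 100×10²¹ / (3.6×10¹⁴) ≈ 2.778×10⁸ J/m²
Δh = αQ/(ρcₚ) = 2.1×10⁻⁴ × 2.778×10⁸ / (1027 × 3930) ≈ 0.014454 m

1.45 cm of thermosteric rise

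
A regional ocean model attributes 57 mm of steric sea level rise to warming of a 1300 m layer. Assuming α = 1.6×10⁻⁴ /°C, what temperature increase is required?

ΔT = Δh/(αH) = 0.057 / (1.6×10⁻⁴ × 1300) ≈ 0.2740 K

about 0.274 K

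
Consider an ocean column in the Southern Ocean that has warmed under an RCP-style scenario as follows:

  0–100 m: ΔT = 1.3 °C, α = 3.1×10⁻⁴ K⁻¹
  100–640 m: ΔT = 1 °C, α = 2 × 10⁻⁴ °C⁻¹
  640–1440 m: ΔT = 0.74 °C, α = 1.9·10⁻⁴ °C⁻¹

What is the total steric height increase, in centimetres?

0–100 m: 1.3 × 100 × 3.1×10⁻⁴ = 0.04030 m
100–640 m: 1 × 540 × 2×10⁻⁴ = 0.10800 m
640–1440 m: 1.9×10⁻⁴ × 0.74 × 800 = 0.11248 m
Δh = 0.04030 + 0.10800 + 0.11248 = 0.26078 m

about 26 cm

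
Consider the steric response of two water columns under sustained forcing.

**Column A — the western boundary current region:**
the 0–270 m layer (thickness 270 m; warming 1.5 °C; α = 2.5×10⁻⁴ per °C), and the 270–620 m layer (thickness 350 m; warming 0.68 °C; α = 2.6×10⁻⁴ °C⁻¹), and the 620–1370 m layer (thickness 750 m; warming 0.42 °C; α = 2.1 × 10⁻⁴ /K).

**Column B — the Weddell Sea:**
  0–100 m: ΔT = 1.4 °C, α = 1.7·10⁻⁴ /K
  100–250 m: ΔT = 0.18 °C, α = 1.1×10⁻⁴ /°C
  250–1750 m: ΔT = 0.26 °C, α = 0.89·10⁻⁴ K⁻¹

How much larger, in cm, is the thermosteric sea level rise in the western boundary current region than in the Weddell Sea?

A Layer 1: 1.5 × 270 × 2.5×10⁻⁴ = 0.10125 m
A Layer 2: 0.68 × 350 × 2.6×10⁻⁴ = 0.06188 m
A 750 × 2.1×10⁻⁴ × 0.42 = 0.06615 m
A total: 0.22928 m
B Layer 1: 1.7×10⁻⁴ × 100 × 1.4 = 0.02380 m
B 100–250 m: 1.1×10⁻⁴ × 150 × 0.18 = 0.00297 m
B 250–1750 m: 0.26 × 0.89×10⁻⁴ × 1500 = 0.03471 m
B total: 0.06148 m
Difference: 0.22928 − 0.06148 = 0.16780 m

16.8 cm larger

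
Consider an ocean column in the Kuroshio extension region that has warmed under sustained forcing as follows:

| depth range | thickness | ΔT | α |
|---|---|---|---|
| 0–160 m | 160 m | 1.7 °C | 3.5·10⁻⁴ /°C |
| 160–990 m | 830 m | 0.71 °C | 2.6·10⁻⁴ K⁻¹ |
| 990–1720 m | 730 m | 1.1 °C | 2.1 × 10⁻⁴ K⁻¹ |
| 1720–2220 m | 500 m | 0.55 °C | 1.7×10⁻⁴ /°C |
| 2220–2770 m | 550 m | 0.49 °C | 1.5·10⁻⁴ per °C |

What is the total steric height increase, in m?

160 × 3.5×10⁻⁴ × 1.7 = 0.09520 m
Layer 2: 0.71 × 2.6×10⁻⁴ × 830 = 0.153218 m
Layer 3: 2.1×10⁻⁴ × 1.1 × 730 = 0.16863 m
500 × 1.7×10⁻⁴ × 0.55 = 0.04675 m
2220–2770 m: 1.5×10⁻⁴ × 0.49 × 550 = 0.040425 m
Δh = 0.09520 + 0.153218 + 0.16863 + 0.04675 + 0.040425 = 0.504223 m

0.504 m of thermosteric rise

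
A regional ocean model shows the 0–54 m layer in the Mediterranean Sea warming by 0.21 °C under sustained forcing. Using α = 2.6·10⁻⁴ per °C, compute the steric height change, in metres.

0.00295 m of thermosteric rise

Δh = αΔT·H = 2.6×10⁻⁴ × 0.21 × 54 = 0.0029484 m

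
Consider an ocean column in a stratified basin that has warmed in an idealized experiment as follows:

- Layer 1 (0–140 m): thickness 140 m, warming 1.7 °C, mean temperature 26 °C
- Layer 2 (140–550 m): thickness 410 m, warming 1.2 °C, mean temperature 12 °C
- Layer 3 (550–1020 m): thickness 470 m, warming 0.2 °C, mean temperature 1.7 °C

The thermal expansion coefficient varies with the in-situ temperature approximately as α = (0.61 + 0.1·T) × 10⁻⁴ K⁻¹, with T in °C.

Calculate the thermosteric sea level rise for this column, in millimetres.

170 mm

Layer 1: α = (0.61 + 0.1×26)×10⁻⁴ = 3.21×10⁻⁴ K⁻¹
Layer 2: α = (0.61 + 0.1×12)×10⁻⁴ = 1.81×10⁻⁴ K⁻¹
Layer 3: α = (0.61 + 0.1×1.7)×10⁻⁴ = 0.78×10⁻⁴ K⁻¹
3.21×10⁻⁴ × 140 × 1.7 = 0.076398 m
140–550 m: 410 × 1.2 × 1.81×10⁻⁴ = 0.089052 m
Layer 3: 0.78×10⁻⁴ × 0.2 × 470 = 0.007332 m
Δh = 0.076398 + 0.089052 + 0.007332 = 0.172782 m ≈ 170 mm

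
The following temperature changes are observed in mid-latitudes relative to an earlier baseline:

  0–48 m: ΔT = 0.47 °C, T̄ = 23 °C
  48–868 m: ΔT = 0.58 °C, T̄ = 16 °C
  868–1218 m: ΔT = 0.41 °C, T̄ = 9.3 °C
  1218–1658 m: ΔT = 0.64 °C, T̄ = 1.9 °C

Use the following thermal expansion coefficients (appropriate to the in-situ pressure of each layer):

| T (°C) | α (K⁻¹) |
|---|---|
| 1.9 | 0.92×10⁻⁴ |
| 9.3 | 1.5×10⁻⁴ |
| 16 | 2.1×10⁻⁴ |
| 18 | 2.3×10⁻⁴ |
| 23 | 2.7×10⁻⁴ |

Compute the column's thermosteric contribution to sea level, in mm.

Layer 1 at 23 °C → α = 2.7×10⁻⁴ K⁻¹
Layer 2 at 16 °C → α = 2.1×10⁻⁴ K⁻¹
Layer 3 at 9.3 °C → α = 1.5×10⁻⁴ K⁻¹
Layer 4 at 1.9 °C → α = 0.92×10⁻⁴ K⁻¹
0–48 m: 48 × 0.47 × 2.7×10⁻⁴ = 0.0060912 m
Layer 2: 0.58 × 820 × 2.1×10⁻⁴ = 0.099876 m
868–1218 m: 0.41 × 1.5×10⁻⁴ × 350 = 0.021525 m
1218–1658 m: 0.92×10⁻⁴ × 440 × 0.64 = 0.0259072 m
Δh = 0.0060912 + 0.099876 + 0.021525 + 0.0259072 = 0.1533994 m ≈ 153 mm

about 153 mm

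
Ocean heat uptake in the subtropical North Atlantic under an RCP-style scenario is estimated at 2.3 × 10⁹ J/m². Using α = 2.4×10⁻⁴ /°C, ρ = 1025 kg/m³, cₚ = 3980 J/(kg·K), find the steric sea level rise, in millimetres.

Δh = αQ/(ρcₚ) = 2.4×10⁻⁴ × 2.3×10⁹ / (1025 × 3980) ≈ 0.13531 m

135 mm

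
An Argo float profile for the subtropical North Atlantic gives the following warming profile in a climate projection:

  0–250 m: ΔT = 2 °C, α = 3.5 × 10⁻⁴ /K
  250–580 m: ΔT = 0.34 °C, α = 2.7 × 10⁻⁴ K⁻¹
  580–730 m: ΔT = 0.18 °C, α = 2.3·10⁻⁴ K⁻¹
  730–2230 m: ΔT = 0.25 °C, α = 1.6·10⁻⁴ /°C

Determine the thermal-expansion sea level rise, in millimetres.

Δh ≈ 272 mm

Layer 1: 3.5×10⁻⁴ × 250 × 2 = 0.17500 m
250–580 m: 0.34 × 2.7×10⁻⁴ × 330 = 0.030294 m
580–730 m: 0.18 × 2.3×10⁻⁴ × 150 = 0.00621 m
Layer 4: 1500 × 1.6×10⁻⁴ × 0.25 = 0.06000 m
Δh = 0.17500 + 0.030294 + 0.00621 + 0.06000 = 0.271504 m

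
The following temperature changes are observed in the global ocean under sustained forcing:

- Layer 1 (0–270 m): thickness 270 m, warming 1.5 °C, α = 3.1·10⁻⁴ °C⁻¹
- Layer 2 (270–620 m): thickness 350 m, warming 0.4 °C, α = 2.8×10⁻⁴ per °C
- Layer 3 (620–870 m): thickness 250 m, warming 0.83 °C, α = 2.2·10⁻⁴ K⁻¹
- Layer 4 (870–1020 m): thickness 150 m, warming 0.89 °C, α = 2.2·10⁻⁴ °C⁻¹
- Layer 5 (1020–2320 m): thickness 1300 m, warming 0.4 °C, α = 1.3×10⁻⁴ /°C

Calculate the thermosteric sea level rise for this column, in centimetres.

270 × 3.1×10⁻⁴ × 1.5 = 0.12555 m
2.8×10⁻⁴ × 350 × 0.4 = 0.03920 m
250 × 0.83 × 2.2×10⁻⁴ = 0.04565 m
0.89 × 2.2×10⁻⁴ × 150 = 0.02937 m
0.4 × 1.3×10⁻⁴ × 1300 = 0.06760 m
Δh = 0.12555 + 0.03920 + 0.04565 + 0.02937 + 0.06760 = 0.30737 m ≈ 30.7 cm

Δh ≈ 30.7 cm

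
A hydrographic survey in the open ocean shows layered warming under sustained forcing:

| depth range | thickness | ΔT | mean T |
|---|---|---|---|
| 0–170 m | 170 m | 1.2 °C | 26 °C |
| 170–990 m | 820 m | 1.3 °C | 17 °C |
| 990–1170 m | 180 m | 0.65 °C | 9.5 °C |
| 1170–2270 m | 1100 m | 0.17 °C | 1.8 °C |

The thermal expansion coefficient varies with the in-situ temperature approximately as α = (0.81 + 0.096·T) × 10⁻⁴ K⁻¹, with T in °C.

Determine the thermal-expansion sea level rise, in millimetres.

366 mm of thermosteric rise

Layer 1: α = (0.81 + 0.096×26)×10⁻⁴ = 3.306×10⁻⁴ K⁻¹
Layer 2: α = (0.81 + 0.096×17)×10⁻⁴ = 2.442×10⁻⁴ K⁻¹
Layer 3: α = (0.81 + 0.096×9.5)×10⁻⁴ = 1.722×10⁻⁴ K⁻¹
Layer 4: α = (0.81 + 0.096×1.8)×10⁻⁴ = 0.9828×10⁻⁴ K⁻¹
0–170 m: 1.2 × 170 × 3.306×10⁻⁴ = 0.0674424 m
Layer 2: 1.3 × 820 × 2.442×10⁻⁴ = 0.2603172 m
1.722×10⁻⁴ × 0.65 × 180 = 0.0201474 m
Layer 4: 1100 × 0.9828×10⁻⁴ × 0.17 = 0.01837836 m
Δh = 0.0674424 + 0.2603172 + 0.0201474 + 0.01837836 = 0.36628536 m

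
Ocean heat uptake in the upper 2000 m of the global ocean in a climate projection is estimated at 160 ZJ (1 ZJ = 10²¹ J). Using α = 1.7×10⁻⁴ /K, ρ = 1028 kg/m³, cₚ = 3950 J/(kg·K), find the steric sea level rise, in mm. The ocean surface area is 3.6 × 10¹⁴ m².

Per unit area: Q = 160×10²¹ / (3.6×10¹⁴) ≈ 4.444×10⁸ J/m²
Δh = αQ/(ρcₚ) = 1.7×10⁻⁴ × 4.444×10⁸ / (1028 × 3950) ≈ 0.018605 m

Δh = 19 mm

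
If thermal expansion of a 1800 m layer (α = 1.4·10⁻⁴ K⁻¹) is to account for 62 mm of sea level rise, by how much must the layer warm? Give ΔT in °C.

0.246 °C

ΔT = Δh/(αH) = 0.062 / (1.4×10⁻⁴ × 1800) ≈ 0.2460 °C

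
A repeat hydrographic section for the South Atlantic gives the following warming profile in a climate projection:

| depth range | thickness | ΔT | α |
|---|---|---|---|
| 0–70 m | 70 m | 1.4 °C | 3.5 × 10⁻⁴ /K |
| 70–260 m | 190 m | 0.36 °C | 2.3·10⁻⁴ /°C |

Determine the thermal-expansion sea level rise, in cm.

Layer 1: 1.4 × 70 × 3.5×10⁻⁴ = 0.03430 m
Layer 2: 2.3×10⁻⁴ × 0.36 × 190 = 0.015732 m
Δh = 0.03430 + 0.015732 = 0.050032 m

Δh ≈ 5.0 cm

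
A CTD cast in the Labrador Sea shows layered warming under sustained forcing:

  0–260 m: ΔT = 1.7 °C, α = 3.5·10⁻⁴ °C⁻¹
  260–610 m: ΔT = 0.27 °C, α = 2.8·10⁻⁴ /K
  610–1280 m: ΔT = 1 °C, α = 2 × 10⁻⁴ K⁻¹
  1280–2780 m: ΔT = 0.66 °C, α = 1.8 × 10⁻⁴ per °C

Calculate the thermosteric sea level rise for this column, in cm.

Layer 1: 260 × 1.7 × 3.5×10⁻⁴ = 0.15470 m
Layer 2: 2.8×10⁻⁴ × 350 × 0.27 = 0.02646 m
610–1280 m: 1 × 2×10⁻⁴ × 670 = 0.13400 m
Layer 4: 0.66 × 1.8×10⁻⁴ × 1500 = 0.17820 m
Δh = 0.15470 + 0.02646 + 0.13400 + 0.17820 = 0.49336 m

49.3 cm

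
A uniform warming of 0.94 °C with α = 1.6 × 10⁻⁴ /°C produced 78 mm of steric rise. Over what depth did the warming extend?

H ≈ 520 m

H = Δh/(αΔT) = 0.078 / (1.6×10⁻⁴ × 0.94) ≈ 518.6 m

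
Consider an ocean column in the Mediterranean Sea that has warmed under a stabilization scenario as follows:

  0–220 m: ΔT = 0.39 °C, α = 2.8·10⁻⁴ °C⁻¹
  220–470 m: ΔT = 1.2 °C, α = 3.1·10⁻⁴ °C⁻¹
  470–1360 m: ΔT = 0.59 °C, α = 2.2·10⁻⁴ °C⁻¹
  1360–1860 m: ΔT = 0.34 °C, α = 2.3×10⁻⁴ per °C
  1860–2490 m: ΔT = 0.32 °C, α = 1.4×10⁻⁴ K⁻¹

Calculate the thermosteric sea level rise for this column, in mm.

about 300 mm

220 × 2.8×10⁻⁴ × 0.39 = 0.024024 m
Layer 2: 3.1×10⁻⁴ × 1.2 × 250 = 0.09300 m
2.2×10⁻⁴ × 890 × 0.59 = 0.115522 m
2.3×10⁻⁴ × 500 × 0.34 = 0.03910 m
Layer 5: 0.32 × 630 × 1.4×10⁻⁴ = 0.028224 m
Δh = 0.024024 + 0.09300 + 0.115522 + 0.03910 + 0.028224 = 0.29987 m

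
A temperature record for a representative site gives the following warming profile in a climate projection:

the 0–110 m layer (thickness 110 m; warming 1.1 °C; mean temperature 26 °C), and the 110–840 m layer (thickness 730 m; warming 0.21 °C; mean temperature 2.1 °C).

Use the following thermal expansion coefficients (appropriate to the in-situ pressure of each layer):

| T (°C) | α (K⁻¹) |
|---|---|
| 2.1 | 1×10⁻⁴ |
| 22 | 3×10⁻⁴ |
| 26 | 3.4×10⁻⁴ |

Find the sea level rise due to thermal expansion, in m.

Layer 1 at 26 °C → α = 3.4×10⁻⁴ K⁻¹
Layer 2 at 2.1 °C → α = 1×10⁻⁴ K⁻¹
110 × 1.1 × 3.4×10⁻⁴ = 0.04114 m
1×10⁻⁴ × 0.21 × 730 = 0.01533 m
Δh = 0.04114 + 0.01533 = 0.05647 m

Δh = 0.0565 m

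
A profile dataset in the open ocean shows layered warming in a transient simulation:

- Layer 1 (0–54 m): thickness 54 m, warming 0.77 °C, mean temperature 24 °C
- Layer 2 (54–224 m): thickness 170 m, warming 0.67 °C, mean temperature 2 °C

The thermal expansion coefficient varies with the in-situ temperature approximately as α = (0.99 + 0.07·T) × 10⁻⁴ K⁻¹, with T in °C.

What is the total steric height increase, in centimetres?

Layer 1: α = (0.99 + 0.07×24)×10⁻⁴ = 2.67×10⁻⁴ K⁻¹
Layer 2: α = (0.99 + 0.07×2)×10⁻⁴ = 1.13×10⁻⁴ K⁻¹
Layer 1: 2.67×10⁻⁴ × 54 × 0.77 = 0.01110186 m
170 × 1.13×10⁻⁴ × 0.67 = 0.0128707 m
Δh = 0.01110186 + 0.0128707 = 0.02397256 m

about 2.4 cm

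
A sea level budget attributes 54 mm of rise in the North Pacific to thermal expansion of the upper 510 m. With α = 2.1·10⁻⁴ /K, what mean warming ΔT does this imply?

ΔT = Δh/(αH) = 0.054 / (2.1×10⁻⁴ × 510) ≈ 0.5042 K

0.50 K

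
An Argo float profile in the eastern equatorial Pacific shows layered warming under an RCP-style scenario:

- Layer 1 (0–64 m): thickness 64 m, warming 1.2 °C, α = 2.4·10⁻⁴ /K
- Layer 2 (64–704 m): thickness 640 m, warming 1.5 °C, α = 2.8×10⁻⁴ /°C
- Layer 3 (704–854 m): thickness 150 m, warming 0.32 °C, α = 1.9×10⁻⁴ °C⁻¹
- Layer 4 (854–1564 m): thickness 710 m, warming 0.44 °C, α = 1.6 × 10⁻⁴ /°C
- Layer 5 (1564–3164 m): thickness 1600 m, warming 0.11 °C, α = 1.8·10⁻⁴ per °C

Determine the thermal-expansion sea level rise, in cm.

Δh ≈ 38 cm

Layer 1: 1.2 × 2.4×10⁻⁴ × 64 = 0.018432 m
Layer 2: 640 × 2.8×10⁻⁴ × 1.5 = 0.26880 m
0.32 × 1.9×10⁻⁴ × 150 = 0.00912 m
854–1564 m: 710 × 1.6×10⁻⁴ × 0.44 = 0.049984 m
1564–3164 m: 0.11 × 1600 × 1.8×10⁻⁴ = 0.03168 m
Δh = 0.018432 + 0.26880 + 0.00912 + 0.049984 + 0.03168 = 0.378016 m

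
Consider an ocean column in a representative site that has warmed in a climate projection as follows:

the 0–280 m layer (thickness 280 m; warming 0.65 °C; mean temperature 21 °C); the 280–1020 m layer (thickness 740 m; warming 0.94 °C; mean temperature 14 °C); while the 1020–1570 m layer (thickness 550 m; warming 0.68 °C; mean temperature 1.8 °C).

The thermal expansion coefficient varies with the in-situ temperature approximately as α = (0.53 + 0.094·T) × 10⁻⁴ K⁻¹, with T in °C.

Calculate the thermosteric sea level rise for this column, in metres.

Layer 1: α = (0.53 + 0.094×21)×10⁻⁴ = 2.504×10⁻⁴ K⁻¹
Layer 2: α = (0.53 + 0.094×14)×10⁻⁴ = 1.846×10⁻⁴ K⁻¹
Layer 3: α = (0.53 + 0.094×1.8)×10⁻⁴ = 0.6992×10⁻⁴ K⁻¹
280 × 2.504×10⁻⁴ × 0.65 = 0.0455728 m
Layer 2: 0.94 × 1.846×10⁻⁴ × 740 = 0.12840776 m
Layer 3: 550 × 0.6992×10⁻⁴ × 0.68 = 0.02615008 m
Δh = 0.0455728 + 0.12840776 + 0.02615008 = 0.20013064 m

0.200 m of thermosteric rise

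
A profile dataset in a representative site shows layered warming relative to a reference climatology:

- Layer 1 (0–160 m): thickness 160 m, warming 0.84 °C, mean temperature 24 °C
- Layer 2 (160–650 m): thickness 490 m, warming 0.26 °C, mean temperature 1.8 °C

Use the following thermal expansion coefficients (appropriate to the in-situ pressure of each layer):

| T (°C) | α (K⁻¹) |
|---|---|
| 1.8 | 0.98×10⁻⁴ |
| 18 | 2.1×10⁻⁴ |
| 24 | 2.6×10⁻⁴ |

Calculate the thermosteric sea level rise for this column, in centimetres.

Layer 1 at 24 °C → α = 2.6×10⁻⁴ K⁻¹
Layer 2 at 1.8 °C → α = 0.98×10⁻⁴ K⁻¹
0–160 m: 2.6×10⁻⁴ × 0.84 × 160 = 0.034944 m
Layer 2: 490 × 0.26 × 0.98×10⁻⁴ = 0.0124852 m
Δh = 0.034944 + 0.0124852 = 0.0474292 m

Δh ≈ 4.74 cm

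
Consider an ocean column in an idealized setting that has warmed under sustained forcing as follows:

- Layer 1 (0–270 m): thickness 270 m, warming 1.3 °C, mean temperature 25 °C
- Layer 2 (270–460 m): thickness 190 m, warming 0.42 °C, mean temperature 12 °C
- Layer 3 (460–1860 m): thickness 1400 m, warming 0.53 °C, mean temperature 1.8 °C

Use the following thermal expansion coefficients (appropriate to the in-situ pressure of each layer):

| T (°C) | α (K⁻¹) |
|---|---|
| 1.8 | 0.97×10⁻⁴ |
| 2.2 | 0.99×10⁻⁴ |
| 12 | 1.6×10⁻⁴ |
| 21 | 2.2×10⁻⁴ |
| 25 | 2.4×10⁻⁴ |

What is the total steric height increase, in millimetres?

Layer 1 at 25 °C → α = 2.4×10⁻⁴ K⁻¹
Layer 2 at 12 °C → α = 1.6×10⁻⁴ K⁻¹
Layer 3 at 1.8 °C → α = 0.97×10⁻⁴ K⁻¹
270 × 2.4×10⁻⁴ × 1.3 = 0.08424 m
1.6×10⁻⁴ × 0.42 × 190 = 0.012768 m
Layer 3: 1400 × 0.53 × 0.97×10⁻⁴ = 0.071974 m
Δh = 0.08424 + 0.012768 + 0.071974 = 0.168982 m

169 mm of thermosteric rise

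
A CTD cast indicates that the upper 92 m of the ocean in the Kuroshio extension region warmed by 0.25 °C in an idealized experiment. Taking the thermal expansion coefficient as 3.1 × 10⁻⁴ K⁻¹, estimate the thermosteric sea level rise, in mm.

Δh ≈ 7.1 mm

Δh = αΔT·H = 3.1×10⁻⁴ × 0.25 × 92 = 0.00713 m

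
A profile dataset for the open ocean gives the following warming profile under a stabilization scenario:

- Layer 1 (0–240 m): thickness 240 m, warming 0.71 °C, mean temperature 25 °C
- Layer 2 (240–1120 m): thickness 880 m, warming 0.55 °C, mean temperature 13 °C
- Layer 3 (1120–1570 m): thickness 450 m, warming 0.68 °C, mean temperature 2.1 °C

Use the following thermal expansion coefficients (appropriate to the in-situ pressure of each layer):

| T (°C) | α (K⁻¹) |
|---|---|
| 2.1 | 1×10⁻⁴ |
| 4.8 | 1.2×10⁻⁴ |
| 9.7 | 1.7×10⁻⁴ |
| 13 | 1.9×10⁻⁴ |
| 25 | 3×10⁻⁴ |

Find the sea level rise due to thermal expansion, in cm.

Layer 1 at 25 °C → α = 3×10⁻⁴ K⁻¹
Layer 2 at 13 °C → α = 1.9×10⁻⁴ K⁻¹
Layer 3 at 2.1 °C → α = 1×10⁻⁴ K⁻¹
Layer 1: 240 × 3×10⁻⁴ × 0.71 = 0.05112 m
Layer 2: 1.9×10⁻⁴ × 880 × 0.55 = 0.09196 m
0.68 × 1×10⁻⁴ × 450 = 0.03060 m
Δh = 0.05112 + 0.09196 + 0.03060 = 0.17368 m

17.4 cm of thermosteric rise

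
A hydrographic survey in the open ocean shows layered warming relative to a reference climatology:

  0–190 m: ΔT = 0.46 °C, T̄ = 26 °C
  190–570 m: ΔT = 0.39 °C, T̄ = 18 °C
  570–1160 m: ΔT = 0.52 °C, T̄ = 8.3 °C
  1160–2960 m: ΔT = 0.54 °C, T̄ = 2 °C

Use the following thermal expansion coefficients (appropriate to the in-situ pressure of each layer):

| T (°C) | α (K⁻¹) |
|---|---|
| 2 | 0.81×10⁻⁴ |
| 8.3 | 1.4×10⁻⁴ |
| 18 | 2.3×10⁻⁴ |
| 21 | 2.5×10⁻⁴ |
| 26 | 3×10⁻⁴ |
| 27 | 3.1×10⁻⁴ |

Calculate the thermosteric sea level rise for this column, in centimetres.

Δh ≈ 18.2 cm

Layer 1 at 26 °C → α = 3×10⁻⁴ K⁻¹
Layer 2 at 18 °C → α = 2.3×10⁻⁴ K⁻¹
Layer 3 at 8.3 °C → α = 1.4×10⁻⁴ K⁻¹
Layer 4 at 2 °C → α = 0.81×10⁻⁴ K⁻¹
0–190 m: 190 × 0.46 × 3×10⁻⁴ = 0.02622 m
Layer 2: 0.39 × 2.3×10⁻⁴ × 380 = 0.034086 m
590 × 1.4×10⁻⁴ × 0.52 = 0.042952 m
Layer 4: 0.54 × 0.81×10⁻⁴ × 1800 = 0.078732 m
Δh = 0.02622 + 0.034086 + 0.042952 + 0.078732 = 0.18199 m ≈ 18.2 cm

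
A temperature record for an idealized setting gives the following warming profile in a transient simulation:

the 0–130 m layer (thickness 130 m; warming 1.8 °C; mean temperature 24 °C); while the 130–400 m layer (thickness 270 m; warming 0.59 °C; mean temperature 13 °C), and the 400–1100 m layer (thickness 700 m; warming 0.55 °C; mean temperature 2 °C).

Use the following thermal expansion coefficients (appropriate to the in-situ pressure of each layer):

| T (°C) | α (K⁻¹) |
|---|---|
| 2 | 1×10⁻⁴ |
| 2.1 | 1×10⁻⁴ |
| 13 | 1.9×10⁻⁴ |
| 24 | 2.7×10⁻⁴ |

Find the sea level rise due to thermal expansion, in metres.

Δh ≈ 0.13 m

Layer 1 at 24 °C → α = 2.7×10⁻⁴ K⁻¹
Layer 2 at 13 °C → α = 1.9×10⁻⁴ K⁻¹
Layer 3 at 2 °C → α = 1×10⁻⁴ K⁻¹
2.7×10⁻⁴ × 130 × 1.8 = 0.06318 m
0.59 × 270 × 1.9×10⁻⁴ = 0.030267 m
Layer 3: 1×10⁻⁴ × 0.55 × 700 = 0.03850 m
Δh = 0.06318 + 0.030267 + 0.03850 = 0.131947 m ≈ 0.13 m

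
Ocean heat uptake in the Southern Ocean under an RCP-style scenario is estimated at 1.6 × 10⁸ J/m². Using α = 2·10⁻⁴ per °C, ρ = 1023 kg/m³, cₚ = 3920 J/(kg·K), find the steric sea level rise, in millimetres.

7.98 mm of thermosteric rise

Δh = αQ/(ρcₚ) = 2×10⁻⁴ × 1.6×10⁸ / (1023 × 3920) ≈ 0.0079797 m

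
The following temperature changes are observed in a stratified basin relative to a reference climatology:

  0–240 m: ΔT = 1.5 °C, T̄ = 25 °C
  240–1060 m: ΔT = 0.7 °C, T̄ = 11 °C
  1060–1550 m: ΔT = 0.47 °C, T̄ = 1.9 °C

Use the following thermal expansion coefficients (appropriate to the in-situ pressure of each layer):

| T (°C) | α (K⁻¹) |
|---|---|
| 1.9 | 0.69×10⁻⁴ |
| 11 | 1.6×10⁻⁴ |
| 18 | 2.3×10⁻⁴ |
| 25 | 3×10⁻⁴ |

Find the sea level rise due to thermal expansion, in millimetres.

Layer 1 at 25 °C → α = 3×10⁻⁴ K⁻¹
Layer 2 at 11 °C → α = 1.6×10⁻⁴ K⁻¹
Layer 3 at 1.9 °C → α = 0.69×10⁻⁴ K⁻¹
240 × 3×10⁻⁴ × 1.5 = 0.10800 m
Layer 2: 1.6×10⁻⁴ × 820 × 0.7 = 0.09184 m
1060–1550 m: 490 × 0.47 × 0.69×10⁻⁴ = 0.0158907 m
Δh = 0.10800 + 0.09184 + 0.0158907 = 0.2157307 m ≈ 216 mm

216 mm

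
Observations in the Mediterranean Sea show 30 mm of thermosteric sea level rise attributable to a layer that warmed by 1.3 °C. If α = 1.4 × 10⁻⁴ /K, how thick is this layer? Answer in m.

H = Δh/(αΔT) = 0.03 / (1.4×10⁻⁴ × 1.3) ≈ 164.8 m

about 160 m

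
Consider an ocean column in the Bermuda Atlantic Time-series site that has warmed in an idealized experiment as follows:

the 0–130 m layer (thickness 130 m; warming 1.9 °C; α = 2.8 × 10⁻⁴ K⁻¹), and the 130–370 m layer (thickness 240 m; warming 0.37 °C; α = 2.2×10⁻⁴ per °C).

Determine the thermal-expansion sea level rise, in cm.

Δh ≈ 8.9 cm

0–130 m: 130 × 1.9 × 2.8×10⁻⁴ = 0.06916 m
0.37 × 240 × 2.2×10⁻⁴ = 0.019536 m
Δh = 0.06916 + 0.019536 = 0.088696 m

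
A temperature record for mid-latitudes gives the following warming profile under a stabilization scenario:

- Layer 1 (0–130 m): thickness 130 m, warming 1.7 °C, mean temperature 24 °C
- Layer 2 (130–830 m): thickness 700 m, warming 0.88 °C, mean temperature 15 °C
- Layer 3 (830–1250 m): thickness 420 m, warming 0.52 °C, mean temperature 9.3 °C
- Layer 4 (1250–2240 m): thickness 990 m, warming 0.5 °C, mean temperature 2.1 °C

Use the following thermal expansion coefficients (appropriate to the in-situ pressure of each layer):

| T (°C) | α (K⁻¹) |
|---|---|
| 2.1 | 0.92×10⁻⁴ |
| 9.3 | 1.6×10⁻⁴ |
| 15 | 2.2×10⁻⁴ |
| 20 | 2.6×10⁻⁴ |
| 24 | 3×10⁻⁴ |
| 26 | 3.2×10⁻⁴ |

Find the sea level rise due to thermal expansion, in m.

about 0.282 m

Layer 1 at 24 °C → α = 3×10⁻⁴ K⁻¹
Layer 2 at 15 °C → α = 2.2×10⁻⁴ K⁻¹
Layer 3 at 9.3 °C → α = 1.6×10⁻⁴ K⁻¹
Layer 4 at 2.1 °C → α = 0.92×10⁻⁴ K⁻¹
0–130 m: 1.7 × 130 × 3×10⁻⁴ = 0.06630 m
700 × 2.2×10⁻⁴ × 0.88 = 0.13552 m
Layer 3: 420 × 0.52 × 1.6×10⁻⁴ = 0.034944 m
Layer 4: 990 × 0.5 × 0.92×10⁻⁴ = 0.04554 m
Δh = 0.06630 + 0.13552 + 0.034944 + 0.04554 = 0.282304 m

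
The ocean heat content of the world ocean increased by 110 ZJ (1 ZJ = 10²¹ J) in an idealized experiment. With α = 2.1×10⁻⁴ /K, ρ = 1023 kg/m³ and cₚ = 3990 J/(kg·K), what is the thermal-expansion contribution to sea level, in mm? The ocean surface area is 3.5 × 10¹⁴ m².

16.2 mm of thermosteric rise

Per unit area: Q = 110×10²¹ / (3.5×10¹⁴) ≈ 3.143×10⁸ J/m²
Δh = αQ/(ρcₚ) = 2.1×10⁻⁴ × 3.143×10⁸ / (1023 × 3990) ≈ 0.01617 m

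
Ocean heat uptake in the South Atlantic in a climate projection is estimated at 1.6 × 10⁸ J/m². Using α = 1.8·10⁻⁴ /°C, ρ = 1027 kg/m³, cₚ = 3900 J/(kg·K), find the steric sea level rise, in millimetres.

Δh = αQ/(ρcₚ) = 1.8×10⁻⁴ × 1.6×10⁸ / (1027 × 3900) ≈ 0.0071905 m

Δh = 7.19 mm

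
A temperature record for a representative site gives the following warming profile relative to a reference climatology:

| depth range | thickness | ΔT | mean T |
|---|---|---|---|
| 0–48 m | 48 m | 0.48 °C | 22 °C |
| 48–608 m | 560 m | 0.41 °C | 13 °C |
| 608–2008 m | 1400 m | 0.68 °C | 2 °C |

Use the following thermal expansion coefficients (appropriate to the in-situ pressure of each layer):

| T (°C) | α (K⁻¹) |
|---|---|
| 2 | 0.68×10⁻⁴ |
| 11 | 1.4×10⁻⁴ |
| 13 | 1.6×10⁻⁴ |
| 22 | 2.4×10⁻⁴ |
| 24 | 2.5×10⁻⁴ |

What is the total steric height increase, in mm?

Δh ≈ 107 mm

Layer 1 at 22 °C → α = 2.4×10⁻⁴ K⁻¹
Layer 2 at 13 °C → α = 1.6×10⁻⁴ K⁻¹
Layer 3 at 2 °C → α = 0.68×10⁻⁴ K⁻¹
Layer 1: 2.4×10⁻⁴ × 48 × 0.48 = 0.0055296 m
0.41 × 1.6×10⁻⁴ × 560 = 0.036736 m
0.68 × 1400 × 0.68×10⁻⁴ = 0.064736 m
Δh = 0.0055296 + 0.036736 + 0.064736 = 0.1070016 m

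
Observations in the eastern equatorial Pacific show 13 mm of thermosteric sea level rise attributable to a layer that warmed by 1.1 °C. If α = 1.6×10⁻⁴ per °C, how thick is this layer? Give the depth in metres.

about 73.9 m

H = Δh/(αΔT) = 0.013 / (1.6×10⁻⁴ × 1.1) ≈ 73.86 m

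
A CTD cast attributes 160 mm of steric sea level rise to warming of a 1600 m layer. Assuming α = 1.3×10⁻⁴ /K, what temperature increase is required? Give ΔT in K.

ΔT ≈ 0.77 K

ΔT = Δh/(αH) = 0.16 / (1.3×10⁻⁴ × 1600) ≈ 0.7692 K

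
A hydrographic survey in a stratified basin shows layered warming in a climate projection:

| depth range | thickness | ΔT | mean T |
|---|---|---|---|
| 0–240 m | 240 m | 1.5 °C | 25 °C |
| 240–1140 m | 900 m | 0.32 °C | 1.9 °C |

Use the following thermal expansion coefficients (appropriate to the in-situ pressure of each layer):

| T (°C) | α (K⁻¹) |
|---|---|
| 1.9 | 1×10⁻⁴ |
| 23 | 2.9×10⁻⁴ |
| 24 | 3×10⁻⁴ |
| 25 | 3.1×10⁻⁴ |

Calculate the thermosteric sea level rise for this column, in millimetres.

about 140 mm

Layer 1 at 25 °C → α = 3.1×10⁻⁴ K⁻¹
Layer 2 at 1.9 °C → α = 1×10⁻⁴ K⁻¹
0–240 m: 240 × 3.1×10⁻⁴ × 1.5 = 0.11160 m
240–1140 m: 900 × 0.32 × 1×10⁻⁴ = 0.02880 m
Δh = 0.11160 + 0.02880 = 0.14040 m ≈ 140 mm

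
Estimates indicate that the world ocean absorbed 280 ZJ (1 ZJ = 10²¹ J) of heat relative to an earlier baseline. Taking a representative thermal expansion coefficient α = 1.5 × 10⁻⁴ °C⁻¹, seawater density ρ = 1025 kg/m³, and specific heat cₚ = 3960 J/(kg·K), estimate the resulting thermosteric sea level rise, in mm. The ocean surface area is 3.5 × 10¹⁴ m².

Δh ≈ 29.6 mm

Per unit area: Q = 280×10²¹ / (3.5×10¹⁴) = 8×10⁸ J/m²
Δh = αQ/(ρcₚ) = 1.5×10⁻⁴ × 8×10⁸ / (1025 × 3960) ≈ 0.029564 m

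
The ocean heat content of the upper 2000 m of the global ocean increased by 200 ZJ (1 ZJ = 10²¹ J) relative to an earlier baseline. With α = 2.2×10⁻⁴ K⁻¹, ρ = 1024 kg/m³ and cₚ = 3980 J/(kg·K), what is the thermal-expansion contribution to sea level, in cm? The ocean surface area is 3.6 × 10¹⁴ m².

Per unit area: Q = 200×10²¹ / (3.6×10¹⁴) ≈ 5.556×10⁸ J/m²
Δh = αQ/(ρcₚ) = 2.2×10⁻⁴ × 5.556×10⁸ / (1024 × 3980) ≈ 0.029992 m

about 3.0 cm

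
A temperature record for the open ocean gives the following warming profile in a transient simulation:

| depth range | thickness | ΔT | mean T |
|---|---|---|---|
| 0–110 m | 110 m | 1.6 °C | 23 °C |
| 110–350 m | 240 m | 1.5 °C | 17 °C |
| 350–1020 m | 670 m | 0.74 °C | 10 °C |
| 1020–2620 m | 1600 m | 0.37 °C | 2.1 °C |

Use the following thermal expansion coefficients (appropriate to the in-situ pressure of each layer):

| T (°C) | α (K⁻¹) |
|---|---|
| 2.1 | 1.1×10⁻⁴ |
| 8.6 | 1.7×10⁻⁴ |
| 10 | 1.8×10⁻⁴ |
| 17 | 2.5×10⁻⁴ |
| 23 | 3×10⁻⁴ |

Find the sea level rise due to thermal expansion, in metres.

Δh ≈ 0.297 m

Layer 1 at 23 °C → α = 3×10⁻⁴ K⁻¹
Layer 2 at 17 °C → α = 2.5×10⁻⁴ K⁻¹
Layer 3 at 10 °C → α = 1.8×10⁻⁴ K⁻¹
Layer 4 at 2.1 °C → α = 1.1×10⁻⁴ K⁻¹
Layer 1: 3×10⁻⁴ × 110 × 1.6 = 0.05280 m
Layer 2: 240 × 2.5×10⁻⁴ × 1.5 = 0.09000 m
Layer 3: 670 × 0.74 × 1.8×10⁻⁴ = 0.089244 m
1020–2620 m: 0.37 × 1600 × 1.1×10⁻⁴ = 0.06512 m
Δh = 0.05280 + 0.09000 + 0.089244 + 0.06512 = 0.297164 m ≈ 0.297 m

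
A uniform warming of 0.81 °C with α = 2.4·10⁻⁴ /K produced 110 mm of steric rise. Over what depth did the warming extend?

H = Δh/(αΔT) = 0.11 / (2.4×10⁻⁴ × 0.81) ≈ 565.8 m

H ≈ 566 m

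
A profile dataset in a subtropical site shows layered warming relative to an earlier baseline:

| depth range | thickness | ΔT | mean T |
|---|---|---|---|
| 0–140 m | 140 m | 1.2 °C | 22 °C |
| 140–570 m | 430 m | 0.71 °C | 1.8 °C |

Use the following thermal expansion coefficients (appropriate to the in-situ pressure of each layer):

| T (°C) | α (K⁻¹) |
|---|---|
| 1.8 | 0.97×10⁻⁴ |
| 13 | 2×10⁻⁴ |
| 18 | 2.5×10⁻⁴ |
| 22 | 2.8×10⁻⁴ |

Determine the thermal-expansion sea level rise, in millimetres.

Δh ≈ 76.7 mm

Layer 1 at 22 °C → α = 2.8×10⁻⁴ K⁻¹
Layer 2 at 1.8 °C → α = 0.97×10⁻⁴ K⁻¹
Layer 1: 140 × 2.8×10⁻⁴ × 1.2 = 0.04704 m
140–570 m: 430 × 0.71 × 0.97×10⁻⁴ = 0.0296141 m
Δh = 0.04704 + 0.0296141 = 0.0766541 m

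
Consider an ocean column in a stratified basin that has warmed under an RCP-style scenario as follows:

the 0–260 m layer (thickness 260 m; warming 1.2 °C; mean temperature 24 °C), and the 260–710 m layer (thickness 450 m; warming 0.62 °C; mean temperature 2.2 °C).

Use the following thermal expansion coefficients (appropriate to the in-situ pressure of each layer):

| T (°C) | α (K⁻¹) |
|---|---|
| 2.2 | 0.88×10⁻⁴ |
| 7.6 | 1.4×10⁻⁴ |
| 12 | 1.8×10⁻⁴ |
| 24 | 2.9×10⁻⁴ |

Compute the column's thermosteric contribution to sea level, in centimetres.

11.5 cm

Layer 1 at 24 °C → α = 2.9×10⁻⁴ K⁻¹
Layer 2 at 2.2 °C → α = 0.88×10⁻⁴ K⁻¹
1.2 × 2.9×10⁻⁴ × 260 = 0.09048 m
0.88×10⁻⁴ × 450 × 0.62 = 0.024552 m
Δh = 0.09048 + 0.024552 = 0.115032 m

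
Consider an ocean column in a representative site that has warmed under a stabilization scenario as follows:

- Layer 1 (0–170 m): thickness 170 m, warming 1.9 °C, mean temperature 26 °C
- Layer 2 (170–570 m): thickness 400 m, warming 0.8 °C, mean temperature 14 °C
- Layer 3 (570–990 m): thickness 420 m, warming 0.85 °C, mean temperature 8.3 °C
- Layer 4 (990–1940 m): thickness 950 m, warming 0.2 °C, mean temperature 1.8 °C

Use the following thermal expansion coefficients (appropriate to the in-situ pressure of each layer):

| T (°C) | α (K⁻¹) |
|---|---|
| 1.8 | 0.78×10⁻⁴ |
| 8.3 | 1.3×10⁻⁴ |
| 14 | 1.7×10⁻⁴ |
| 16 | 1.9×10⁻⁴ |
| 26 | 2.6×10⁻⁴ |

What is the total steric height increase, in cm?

Layer 1 at 26 °C → α = 2.6×10⁻⁴ K⁻¹
Layer 2 at 14 °C → α = 1.7×10⁻⁴ K⁻¹
Layer 3 at 8.3 °C → α = 1.3×10⁻⁴ K⁻¹
Layer 4 at 1.8 °C → α = 0.78×10⁻⁴ K⁻¹
0–170 m: 2.6×10⁻⁴ × 170 × 1.9 = 0.08398 m
170–570 m: 1.7×10⁻⁴ × 400 × 0.8 = 0.05440 m
570–990 m: 0.85 × 1.3×10⁻⁴ × 420 = 0.04641 m
990–1940 m: 0.2 × 0.78×10⁻⁴ × 950 = 0.01482 m
Δh = 0.08398 + 0.05440 + 0.04641 + 0.01482 = 0.19961 m ≈ 20 cm

20 cm of thermosteric rise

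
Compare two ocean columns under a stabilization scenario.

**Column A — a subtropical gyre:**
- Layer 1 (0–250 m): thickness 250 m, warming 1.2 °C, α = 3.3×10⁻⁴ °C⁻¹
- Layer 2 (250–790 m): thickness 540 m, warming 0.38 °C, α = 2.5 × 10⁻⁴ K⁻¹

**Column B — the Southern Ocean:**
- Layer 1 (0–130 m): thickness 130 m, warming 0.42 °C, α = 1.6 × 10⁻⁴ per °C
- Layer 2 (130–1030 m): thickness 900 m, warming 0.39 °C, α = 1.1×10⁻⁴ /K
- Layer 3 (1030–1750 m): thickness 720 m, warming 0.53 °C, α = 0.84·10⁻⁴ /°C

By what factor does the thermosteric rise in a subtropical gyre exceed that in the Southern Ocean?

A Layer 1: 3.3×10⁻⁴ × 1.2 × 250 = 0.09900 m
A 250–790 m: 540 × 0.38 × 2.5×10⁻⁴ = 0.05130 m
A total: 0.15030 m
B 0.42 × 130 × 1.6×10⁻⁴ = 0.008736 m
B 1.1×10⁻⁴ × 900 × 0.39 = 0.03861 m
B Layer 3: 720 × 0.84×10⁻⁴ × 0.53 = 0.0320544 m
B total: 0.0794004 m
Ratio: 0.15030 / 0.0794004 ≈ 1.893

1.89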